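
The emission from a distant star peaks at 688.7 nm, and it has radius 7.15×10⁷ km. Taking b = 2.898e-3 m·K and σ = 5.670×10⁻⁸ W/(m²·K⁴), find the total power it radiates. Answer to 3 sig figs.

P ≈ 1.14×10³⁰ W

Wien's law: T = b/λ_max = 2.898×10⁻³/6.887×10⁻⁷ = 4207.93 K.
Surface area A = 4πR² = 4π(7.15×10¹⁰ m)² = 6.42424×10²² m².
Then P = σAT⁴ = 5.670×10⁻⁸×6.42424×10²²×(4207.93)⁴ = 1.14×10³⁰ W.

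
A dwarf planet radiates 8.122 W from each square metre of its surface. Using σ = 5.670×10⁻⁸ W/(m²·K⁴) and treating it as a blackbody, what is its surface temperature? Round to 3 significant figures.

T ≈ 109 K

I = σT⁴, so T = (I/σ)^(1/4) = (8.122/(5.670×10⁻⁸))^(1/4) = 109 K.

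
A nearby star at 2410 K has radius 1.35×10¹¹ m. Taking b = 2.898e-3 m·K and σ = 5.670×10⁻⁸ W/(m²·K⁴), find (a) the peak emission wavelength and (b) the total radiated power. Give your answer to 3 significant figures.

(a) λ_max = b/T = 2.898×10⁻³/2410 = 1.202×10⁻⁶ m = 1.20 μm.
Surface area A = 4πR² = 4π(1.35×10¹¹ m)² = 2.29022×10²³ m².
(b) P = σAT⁴ = 5.670×10⁻⁸×2.29022×10²³×(2410)⁴ = 4.38×10²⁹ W.

λ_max ≈ 1.20 μm; P ≈ 4.38×10²⁹ W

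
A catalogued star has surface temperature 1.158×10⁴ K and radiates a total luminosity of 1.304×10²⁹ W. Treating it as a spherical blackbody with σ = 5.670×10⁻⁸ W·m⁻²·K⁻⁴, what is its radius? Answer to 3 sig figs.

R ≈ 3.19×10⁹ m

L = 4πR²σT⁴ ⇒ R = √(L/(4πσT⁴)).
σT⁴ = 1.01957×10⁹ W/m², so R = √(1.304×10²⁹/(4π×1.01957×10⁹)) = 3.19×10⁹ m.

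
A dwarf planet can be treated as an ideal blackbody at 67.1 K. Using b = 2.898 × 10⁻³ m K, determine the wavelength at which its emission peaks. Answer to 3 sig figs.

Wien's displacement law: λ_max = b/T = (2.898×10⁻³ m·K)/(67.1 K) = 4.319×10⁻⁵ m.
That is 43.2 μm, in the infrared range.

λ_max ≈ 43.2 μm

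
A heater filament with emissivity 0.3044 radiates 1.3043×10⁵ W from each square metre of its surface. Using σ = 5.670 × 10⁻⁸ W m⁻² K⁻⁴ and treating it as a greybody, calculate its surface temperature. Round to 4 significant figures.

T ≈ 1658 K

I = εσT⁴, so T = (I/εσ)^(1/4) = (1.3043×10⁵/(0.3044×5.670×10⁻⁸))^(1/4) = 1658 K.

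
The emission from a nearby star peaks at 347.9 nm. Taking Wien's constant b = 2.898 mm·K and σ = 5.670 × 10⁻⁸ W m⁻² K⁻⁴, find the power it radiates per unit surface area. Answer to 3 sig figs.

Wien's law: T = b/λ_max = 2.898×10⁻³/3.479×10⁻⁷ = 8329.98 K.
Then I = σT⁴ = 5.670×10⁻⁸×(8329.98)⁴ = 2.73×10⁸ W/m².

I ≈ 2.73×10⁸ W/m²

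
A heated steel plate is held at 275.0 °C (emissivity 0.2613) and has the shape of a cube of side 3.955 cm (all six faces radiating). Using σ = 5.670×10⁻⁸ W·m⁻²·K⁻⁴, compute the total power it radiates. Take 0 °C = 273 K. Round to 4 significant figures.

T = 275.0 °C + 273 = 548.0 K.
Area A = 6s² = 6×(0.03955 m)² = 9.38522×10⁻³ m².
P = εσAT⁴ = 0.2613 × 5.670×10⁻⁸ × 9.38522×10⁻³ × (548.0)⁴ = 12.54 W.

P ≈ 12.54 W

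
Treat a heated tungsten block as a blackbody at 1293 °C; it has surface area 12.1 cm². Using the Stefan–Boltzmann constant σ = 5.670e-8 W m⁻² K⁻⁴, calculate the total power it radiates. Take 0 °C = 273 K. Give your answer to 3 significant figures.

T = 1293 °C + 273 = 1566 K.
Area A = 12.1 cm² = 1.21×10⁻³ m².
P = σAT⁴ = 5.670×10⁻⁸ × 1.21×10⁻³ × (1566)⁴ = 413 W.

P ≈ 413 W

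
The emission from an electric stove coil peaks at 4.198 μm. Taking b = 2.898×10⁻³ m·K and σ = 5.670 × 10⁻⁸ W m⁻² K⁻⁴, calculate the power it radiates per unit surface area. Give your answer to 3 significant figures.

Wien's law: T = b/λ_max = 2.898×10⁻³/4.198×10⁻⁶ = 690.329 K.
Then I = σT⁴ = 5.670×10⁻⁸×(690.329)⁴ = 1.29×10⁴ W/m².

I ≈ 1.29×10⁴ W/m²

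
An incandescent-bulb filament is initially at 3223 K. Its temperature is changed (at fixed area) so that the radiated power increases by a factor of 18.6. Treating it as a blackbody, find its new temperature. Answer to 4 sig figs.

P ∝ T⁴, so T₂/T₁ = (P₂/P₁)^(1/4) = (18.6)^(1/4) = 2.07672.
T₂ = 3223 × 2.07672 = 6693 K.

T₂ ≈ 6693 K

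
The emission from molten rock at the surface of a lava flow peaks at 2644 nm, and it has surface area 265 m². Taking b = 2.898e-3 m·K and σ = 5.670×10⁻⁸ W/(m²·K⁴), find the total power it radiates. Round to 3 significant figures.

P ≈ 2.17×10⁷ W

Wien's law: T = b/λ_max = 2.898×10⁻³/2.644×10⁻⁶ = 1096.07 K.
Area A = 265 m².
Then P = σAT⁴ = 5.670×10⁻⁸×265×(1096.07)⁴ = 2.17×10⁷ W.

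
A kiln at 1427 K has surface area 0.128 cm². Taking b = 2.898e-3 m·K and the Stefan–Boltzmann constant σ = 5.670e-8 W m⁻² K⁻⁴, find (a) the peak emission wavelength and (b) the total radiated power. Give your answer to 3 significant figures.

(a) λ_max = b/T = 2.898×10⁻³/1427 = 2.031×10⁻⁶ m = 2.03×10³ nm.
Area A = 0.128 cm² = 1.28×10⁻⁵ m².
(b) P = σAT⁴ = 5.670×10⁻⁸×1.28×10⁻⁵×(1427)⁴ = 3.01 W.

λ_max ≈ 2.03×10³ nm; P ≈ 3.01 W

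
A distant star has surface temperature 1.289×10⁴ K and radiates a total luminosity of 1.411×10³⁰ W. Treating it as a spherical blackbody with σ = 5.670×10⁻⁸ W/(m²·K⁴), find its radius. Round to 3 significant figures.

R ≈ 8.47×10⁹ m

L = 4πR²σT⁴ ⇒ R = √(L/(4πσT⁴)).
σT⁴ = 1.56529×10⁹ W/m², so R = √(1.411×10³⁰/(4π×1.56529×10⁹)) = 8.47×10⁹ m.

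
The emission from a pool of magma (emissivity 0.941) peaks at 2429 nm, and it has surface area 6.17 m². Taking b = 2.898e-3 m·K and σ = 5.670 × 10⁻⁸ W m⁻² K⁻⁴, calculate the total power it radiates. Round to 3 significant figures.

Wien's law: T = b/λ_max = 2.898×10⁻³/2.429×10⁻⁶ = 1193.08 K.
Area A = 6.17 m².
Then P = εσAT⁴ = 0.941×5.670×10⁻⁸×6.17×(1193.08)⁴ = 6.67×10⁵ W.

P ≈ 6.67×10⁵ W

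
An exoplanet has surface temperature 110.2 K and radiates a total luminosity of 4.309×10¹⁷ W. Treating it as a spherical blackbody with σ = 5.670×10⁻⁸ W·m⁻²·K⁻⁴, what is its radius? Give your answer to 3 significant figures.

L = 4πR²σT⁴ ⇒ R = √(L/(4πσT⁴)).
σT⁴ = 8.36199 W/m², so R = √(4.309×10¹⁷/(4π×8.36199)) = 6.40×10⁷ m.

R ≈ 6.40×10⁷ m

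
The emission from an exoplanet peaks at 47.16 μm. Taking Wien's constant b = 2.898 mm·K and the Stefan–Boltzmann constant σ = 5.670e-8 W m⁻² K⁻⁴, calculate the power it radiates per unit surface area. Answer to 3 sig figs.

I ≈ 0.809 W/m²

Wien's law: T = b/λ_max = 2.898×10⁻³/4.716×10⁻⁵ = 61.4504 K.
Then I = σT⁴ = 5.670×10⁻⁸×(61.4504)⁴ = 0.809 W/m².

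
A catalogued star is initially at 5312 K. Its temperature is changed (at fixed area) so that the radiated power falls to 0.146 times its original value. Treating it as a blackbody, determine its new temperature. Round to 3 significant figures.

P ∝ T⁴, so T₂/T₁ = (P₂/P₁)^(1/4) = (0.146)^(1/4) = 0.618142.
T₂ = 5312 × 0.618142 = 3.28×10³ K.

T₂ ≈ 3.28×10³ K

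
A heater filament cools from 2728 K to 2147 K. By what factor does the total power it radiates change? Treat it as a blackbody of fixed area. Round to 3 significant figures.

P₂/P₁ ≈ 0.384

P ∝ T⁴, so P₂/P₁ = (T₂/T₁)⁴ = (2147/2728)⁴ = (0.787023)⁴ = 0.384.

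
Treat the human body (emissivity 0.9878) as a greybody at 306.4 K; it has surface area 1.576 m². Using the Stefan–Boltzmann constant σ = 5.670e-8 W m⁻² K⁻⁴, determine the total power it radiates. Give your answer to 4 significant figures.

Area A = 1.576 m².
P = εσAT⁴ = 0.9878 × 5.670×10⁻⁸ × 1.576 × (306.4)⁴ = 778.0 W.

P ≈ 778.0 W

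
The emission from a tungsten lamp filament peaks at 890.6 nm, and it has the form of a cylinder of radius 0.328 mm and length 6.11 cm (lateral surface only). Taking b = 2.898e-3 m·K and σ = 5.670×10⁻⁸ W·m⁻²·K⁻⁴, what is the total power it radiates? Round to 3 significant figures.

Wien's law: T = b/λ_max = 2.898×10⁻³/8.906×10⁻⁷ = 3253.99 K.
Lateral area A = 2πrL = 2π×3.28×10⁻⁴×0.0611 = 1.25920×10⁻⁴ m².
Then P = σAT⁴ = 5.670×10⁻⁸×1.25920×10⁻⁴×(3253.99)⁴ = 800 W.

P ≈ 800 W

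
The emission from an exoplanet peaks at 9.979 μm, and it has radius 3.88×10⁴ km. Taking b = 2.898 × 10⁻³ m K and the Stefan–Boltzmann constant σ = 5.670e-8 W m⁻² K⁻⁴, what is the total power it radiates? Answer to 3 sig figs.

Wien's law: T = b/λ_max = 2.898×10⁻³/9.979×10⁻⁶ = 290.410 K.
Surface area A = 4πR² = 4π(3.88×10⁷ m)² = 1.89179×10¹⁶ m².
Then P = σAT⁴ = 5.670×10⁻⁸×1.89179×10¹⁶×(290.410)⁴ = 7.63×10¹⁸ W.

P ≈ 7.63×10¹⁸ W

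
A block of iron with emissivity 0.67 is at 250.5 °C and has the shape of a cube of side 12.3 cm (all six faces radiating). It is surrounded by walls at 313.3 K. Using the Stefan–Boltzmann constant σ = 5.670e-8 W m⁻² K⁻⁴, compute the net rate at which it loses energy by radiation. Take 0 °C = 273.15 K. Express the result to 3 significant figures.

T = 250.5 °C + 273.15 = 523.65 K.
Area A = 6s² = 6×(0.123 m)² = 0.090774 m².
Net radiated power P_net = εσA(T⁴ − T₀⁴) = 0.67×5.670×10⁻⁸×0.090774×(523.65⁴ − 313.3⁴).
T⁴ − T₀⁴ = 7.51908×10¹⁰ − 9.63478×10⁹ = 6.55560×10¹⁰ K⁴, so P_net = 226 W.

Net loss ≈ 226 W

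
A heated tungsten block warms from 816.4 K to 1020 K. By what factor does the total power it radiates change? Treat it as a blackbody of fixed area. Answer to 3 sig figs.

P₂/P₁ ≈ 2.44

P ∝ T⁴, so P₂/P₁ = (T₂/T₁)⁴ = (1020/816.4)⁴ = (1.24939)⁴ = 2.44.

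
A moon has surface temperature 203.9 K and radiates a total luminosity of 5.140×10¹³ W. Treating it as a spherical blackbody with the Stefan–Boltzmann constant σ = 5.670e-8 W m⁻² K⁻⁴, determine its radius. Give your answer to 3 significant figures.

R ≈ 2.04×10⁵ m

L = 4πR²σT⁴ ⇒ R = √(L/(4πσT⁴)).
σT⁴ = 98.0058 W/m², so R = √(5.140×10¹³/(4π×98.0058)) = 2.04×10⁵ m.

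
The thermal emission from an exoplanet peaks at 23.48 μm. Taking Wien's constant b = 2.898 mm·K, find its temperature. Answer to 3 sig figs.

T ≈ 123 K

Wien's law gives T = b/λ_max = (2.898×10⁻³ m·K)/(2.348×10⁻⁵ m) = 123 K.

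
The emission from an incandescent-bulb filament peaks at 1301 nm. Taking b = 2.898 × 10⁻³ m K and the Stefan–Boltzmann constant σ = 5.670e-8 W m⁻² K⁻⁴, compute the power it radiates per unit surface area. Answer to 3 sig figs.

Wien's law: T = b/λ_max = 2.898×10⁻³/1.301×10⁻⁶ = 2227.52 K.
Then I = σT⁴ = 5.670×10⁻⁸×(2227.52)⁴ = 1.40×10⁶ W/m².

I ≈ 1.40×10⁶ W/m²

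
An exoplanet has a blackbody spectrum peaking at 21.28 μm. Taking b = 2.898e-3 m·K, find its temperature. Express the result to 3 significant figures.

Wien's law gives T = b/λ_max = (2.898×10⁻³ m·K)/(2.128×10⁻⁵ m) = 136 K.

T ≈ 136 K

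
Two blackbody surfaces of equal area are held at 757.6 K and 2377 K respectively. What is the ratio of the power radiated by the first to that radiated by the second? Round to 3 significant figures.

P₁/P₂ ≈ 0.0103

With equal areas, P₁/P₂ = (T₁/T₂)⁴ = (757.6/2377)⁴ = 0.0103.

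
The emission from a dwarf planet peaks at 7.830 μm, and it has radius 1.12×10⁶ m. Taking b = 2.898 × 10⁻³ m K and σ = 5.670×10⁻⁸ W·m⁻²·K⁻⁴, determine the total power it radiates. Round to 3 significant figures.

P ≈ 1.68×10¹⁶ W

Wien's law: T = b/λ_max = 2.898×10⁻³/7.830×10⁻⁶ = 370.115 K.
Surface area A = 4πR² = 4π(1.12×10⁶ m)² = 1.57633×10¹³ m².
Then P = σAT⁴ = 5.670×10⁻⁸×1.57633×10¹³×(370.115)⁴ = 1.68×10¹⁶ W.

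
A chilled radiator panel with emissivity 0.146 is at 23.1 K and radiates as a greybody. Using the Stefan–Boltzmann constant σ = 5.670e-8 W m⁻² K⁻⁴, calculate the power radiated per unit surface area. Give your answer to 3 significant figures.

I ≈ 2.36×10⁻³ W/m²

Stefan–Boltzmann: I = εσT⁴ = 0.146 × 5.670×10⁻⁸ × (23.1)⁴ = 2.36×10⁻³ W/m².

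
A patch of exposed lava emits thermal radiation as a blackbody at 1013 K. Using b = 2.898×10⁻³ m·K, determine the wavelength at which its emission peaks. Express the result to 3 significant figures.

λ_max ≈ 2.86 μm

Wien's displacement law: λ_max = b/T = (2.898×10⁻³ m·K)/(1013 K) = 2.861×10⁻⁶ m.
That is 2.86 μm, in the infrared range.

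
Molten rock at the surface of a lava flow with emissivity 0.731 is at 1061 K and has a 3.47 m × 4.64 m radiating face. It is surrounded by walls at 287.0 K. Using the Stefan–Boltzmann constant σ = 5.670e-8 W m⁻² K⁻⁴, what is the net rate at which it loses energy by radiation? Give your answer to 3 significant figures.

Area A = 3.47 × 4.64 = 16.1008 m².
Net radiated power P_net = εσA(T⁴ − T₀⁴) = 0.731×5.670×10⁻⁸×16.1008×(1061⁴ − 287.0⁴).
T⁴ − T₀⁴ = 1.26725×10¹² − 6.78465×10⁹ = 1.26047×10¹² K⁴, so P_net = 8.41×10⁵ W.

Net loss ≈ 8.41×10⁵ W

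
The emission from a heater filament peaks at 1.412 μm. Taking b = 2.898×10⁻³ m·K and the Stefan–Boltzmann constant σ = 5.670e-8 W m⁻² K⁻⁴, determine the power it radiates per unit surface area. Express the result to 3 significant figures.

Wien's law: T = b/λ_max = 2.898×10⁻³/1.412×10⁻⁶ = 2052.41 K.
Then I = σT⁴ = 5.670×10⁻⁸×(2052.41)⁴ = 1.01×10⁶ W/m².

I ≈ 1.01×10⁶ W/m²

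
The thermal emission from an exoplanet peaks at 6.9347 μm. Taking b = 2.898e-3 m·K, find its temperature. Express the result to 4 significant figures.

T ≈ 417.9 K

Wien's law gives T = b/λ_max = (2.898×10⁻³ m·K)/(6.9347×10⁻⁶ m) = 417.9 K.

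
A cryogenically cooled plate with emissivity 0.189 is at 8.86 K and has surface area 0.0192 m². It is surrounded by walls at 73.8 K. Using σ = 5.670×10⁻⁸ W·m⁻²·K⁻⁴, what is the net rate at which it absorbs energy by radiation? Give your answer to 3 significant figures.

Net gain ≈ 6.10×10⁻³ W

Area A = 0.0192 m².
Net radiated power P_net = εσA(T⁴ − T₀⁴) = 0.189×5.670×10⁻⁸×0.0192×(8.86⁴ − 73.8⁴).
T⁴ − T₀⁴ = 6162.19 − 2.96637×10⁷ = -2.96575×10⁷ K⁴, so P_net = -6.10×10⁻³ W — negative, meaning a net gain of 6.10×10⁻³ W.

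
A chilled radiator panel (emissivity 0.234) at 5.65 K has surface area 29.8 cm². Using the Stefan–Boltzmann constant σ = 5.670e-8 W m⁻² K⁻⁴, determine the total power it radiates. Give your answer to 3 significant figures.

P ≈ 4.03×10⁻⁸ W

Area A = 29.8 cm² = 2.98×10⁻³ m².
P = εσAT⁴ = 0.234 × 5.670×10⁻⁸ × 2.98×10⁻³ × (5.65)⁴ = 4.03×10⁻⁸ W.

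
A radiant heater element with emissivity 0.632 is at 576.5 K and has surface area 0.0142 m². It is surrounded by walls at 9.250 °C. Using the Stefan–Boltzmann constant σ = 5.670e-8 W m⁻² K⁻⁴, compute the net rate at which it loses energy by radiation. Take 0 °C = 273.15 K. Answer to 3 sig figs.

Net loss ≈ 53.0 W

Surroundings: T = 9.250 °C + 273.15 = 282.400 K.
Area A = 0.0142 m².
Net radiated power P_net = εσA(T⁴ − T₀⁴) = 0.632×5.670×10⁻⁸×0.0142×(576.5⁴ − 282.400⁴).
T⁴ − T₀⁴ = 1.10458×10¹¹ − 6.36002×10⁹ = 1.04098×10¹¹ K⁴, so P_net = 53.0 W.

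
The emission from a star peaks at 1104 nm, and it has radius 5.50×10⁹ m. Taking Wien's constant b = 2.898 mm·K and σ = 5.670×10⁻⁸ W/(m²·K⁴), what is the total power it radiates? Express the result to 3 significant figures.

Wien's law: T = b/λ_max = 2.898×10⁻³/1.104×10⁻⁶ = 2625.00 K.
Surface area A = 4πR² = 4π(5.50×10⁹ m)² = 3.80133×10²⁰ m².
Then P = σAT⁴ = 5.670×10⁻⁸×3.80133×10²⁰×(2625.00)⁴ = 1.02×10²⁷ W.

P ≈ 1.02×10²⁷ W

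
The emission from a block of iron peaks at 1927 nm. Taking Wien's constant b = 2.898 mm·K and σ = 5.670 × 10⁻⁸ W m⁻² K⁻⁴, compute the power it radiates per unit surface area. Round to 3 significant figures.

Wien's law: T = b/λ_max = 2.898×10⁻³/1.927×10⁻⁶ = 1503.89 K.
Then I = σT⁴ = 5.670×10⁻⁸×(1503.89)⁴ = 2.90×10⁵ W/m².

I ≈ 2.90×10⁵ W/m²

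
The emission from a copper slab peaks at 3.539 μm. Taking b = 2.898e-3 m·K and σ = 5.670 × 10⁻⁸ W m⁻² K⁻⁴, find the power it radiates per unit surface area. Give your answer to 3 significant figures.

Wien's law: T = b/λ_max = 2.898×10⁻³/3.539×10⁻⁶ = 818.875 K.
Then I = σT⁴ = 5.670×10⁻⁸×(818.875)⁴ = 2.55×10⁴ W/m².

I ≈ 2.55×10⁴ W/m²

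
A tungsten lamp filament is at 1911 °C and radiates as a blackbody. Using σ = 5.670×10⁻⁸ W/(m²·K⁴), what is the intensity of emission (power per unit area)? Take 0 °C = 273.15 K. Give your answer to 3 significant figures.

I ≈ 1.29×10⁶ W/m²

T = 1911 °C + 273.15 = 2184.15 K.
Stefan–Boltzmann: I = σT⁴ = 5.670×10⁻⁸ × (2184.15)⁴ = 1.29×10⁶ W/m².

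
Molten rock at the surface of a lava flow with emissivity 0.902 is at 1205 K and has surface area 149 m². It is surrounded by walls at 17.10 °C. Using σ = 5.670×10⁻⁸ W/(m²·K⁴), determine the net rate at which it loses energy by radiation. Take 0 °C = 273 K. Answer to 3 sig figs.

Net loss ≈ 1.60×10⁷ W

Surroundings: T = 17.10 °C + 273 = 290.10 K.
Area A = 149 m².
Net radiated power P_net = εσA(T⁴ − T₀⁴) = 0.902×5.670×10⁻⁸×149×(1205⁴ − 290.10⁴).
T⁴ − T₀⁴ = 2.10838×10¹² − 7.08257×10⁹ = 2.10130×10¹² K⁴, so P_net = 1.60×10⁷ W.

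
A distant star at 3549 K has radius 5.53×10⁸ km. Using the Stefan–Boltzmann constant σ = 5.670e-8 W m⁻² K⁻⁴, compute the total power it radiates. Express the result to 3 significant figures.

Surface area A = 4πR² = 4π(5.53×10¹¹ m)² = 3.84291×10²⁴ m².
P = σAT⁴ = 5.670×10⁻⁸ × 3.84291×10²⁴ × (3549)⁴ = 3.46×10³¹ W.

P ≈ 3.46×10³¹ W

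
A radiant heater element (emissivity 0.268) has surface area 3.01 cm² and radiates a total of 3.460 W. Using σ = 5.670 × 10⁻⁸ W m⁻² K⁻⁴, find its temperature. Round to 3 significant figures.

T ≈ 933 K

Area A = 3.01 cm² = 3.01×10⁻⁴ m².
P = εσAT⁴ ⇒ T = (P/(εσA))^(1/4) = (3.460/(0.268×5.670×10⁻⁸×3.01×10⁻⁴))^(1/4) = 933 K.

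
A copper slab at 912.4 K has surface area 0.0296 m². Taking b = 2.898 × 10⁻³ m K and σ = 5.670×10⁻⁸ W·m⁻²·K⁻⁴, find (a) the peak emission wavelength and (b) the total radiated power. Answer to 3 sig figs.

(a) λ_max = b/T = 2.898×10⁻³/912.4 = 3.176×10⁻⁶ m = 3.18 μm.
Area A = 0.0296 m².
(b) P = σAT⁴ = 5.670×10⁻⁸×0.0296×(912.4)⁴ = 1.16×10³ W.

λ_max ≈ 3.18 μm; P ≈ 1.16×10³ W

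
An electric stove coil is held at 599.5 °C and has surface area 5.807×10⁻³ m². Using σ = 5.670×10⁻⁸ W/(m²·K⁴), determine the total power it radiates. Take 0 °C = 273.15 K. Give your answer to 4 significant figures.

P ≈ 190.9 W

T = 599.5 °C + 273.15 = 872.65 K.
Area A = 5.807×10⁻³ m².
P = σAT⁴ = 5.670×10⁻⁸ × 5.807×10⁻³ × (872.65)⁴ = 190.9 W.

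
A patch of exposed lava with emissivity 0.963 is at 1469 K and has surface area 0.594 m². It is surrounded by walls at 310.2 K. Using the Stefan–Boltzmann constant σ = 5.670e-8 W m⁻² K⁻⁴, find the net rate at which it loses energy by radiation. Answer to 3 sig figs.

Net loss ≈ 1.51×10⁵ W

Area A = 0.594 m².
Net radiated power P_net = εσA(T⁴ − T₀⁴) = 0.963×5.670×10⁻⁸×0.594×(1469⁴ − 310.2⁴).
T⁴ − T₀⁴ = 4.65680×10¹² − 9.25907×10⁹ = 4.64754×10¹² K⁴, so P_net = 1.51×10⁵ W.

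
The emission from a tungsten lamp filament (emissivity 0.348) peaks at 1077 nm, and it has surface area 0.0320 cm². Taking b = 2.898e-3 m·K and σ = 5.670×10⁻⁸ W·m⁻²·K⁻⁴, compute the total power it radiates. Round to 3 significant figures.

Wien's law: T = b/λ_max = 2.898×10⁻³/1.077×10⁻⁶ = 2690.81 K.
Area A = 0.0320 cm² = 3.20×10⁻⁶ m².
Then P = εσAT⁴ = 0.348×5.670×10⁻⁸×3.20×10⁻⁶×(2690.81)⁴ = 3.31 W.

P ≈ 3.31 W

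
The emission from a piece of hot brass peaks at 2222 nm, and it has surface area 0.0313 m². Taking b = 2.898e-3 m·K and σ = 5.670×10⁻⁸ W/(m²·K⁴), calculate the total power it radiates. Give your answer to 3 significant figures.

P ≈ 5.14×10³ W

Wien's law: T = b/λ_max = 2.898×10⁻³/2.222×10⁻⁶ = 1304.23 K.
Area A = 0.0313 m².
Then P = σAT⁴ = 5.670×10⁻⁸×0.0313×(1304.23)⁴ = 5.14×10³ W.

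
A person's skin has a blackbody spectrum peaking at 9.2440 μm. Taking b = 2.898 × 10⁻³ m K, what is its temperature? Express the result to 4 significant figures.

T ≈ 313.5 K

Wien's law gives T = b/λ_max = (2.898×10⁻³ m·K)/(9.2440×10⁻⁶ m) = 313.5 K.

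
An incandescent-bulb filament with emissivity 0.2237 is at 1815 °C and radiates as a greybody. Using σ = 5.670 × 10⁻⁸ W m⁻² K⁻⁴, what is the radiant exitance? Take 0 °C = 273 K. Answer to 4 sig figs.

I ≈ 2.411×10⁵ W/m²

T = 1815 °C + 273 = 2088 K.
Stefan–Boltzmann: I = εσT⁴ = 0.2237 × 5.670×10⁻⁸ × (2088)⁴ = 2.411×10⁵ W/m².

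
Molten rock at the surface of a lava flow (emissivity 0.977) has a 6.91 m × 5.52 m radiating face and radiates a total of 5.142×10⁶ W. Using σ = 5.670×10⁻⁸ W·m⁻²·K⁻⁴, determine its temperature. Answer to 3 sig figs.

Area A = 6.91 × 5.52 = 38.1432 m².
P = εσAT⁴ ⇒ T = (P/(εσA))^(1/4) = (5.142×10⁶/(0.977×5.670×10⁻⁸×38.1432))^(1/4) = 1.25×10³ K.

T ≈ 1.25×10³ K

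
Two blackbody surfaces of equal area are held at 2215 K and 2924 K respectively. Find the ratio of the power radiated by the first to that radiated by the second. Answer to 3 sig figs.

With equal areas, P₁/P₂ = (T₁/T₂)⁴ = (2215/2924)⁴ = 0.329.

P₁/P₂ ≈ 0.329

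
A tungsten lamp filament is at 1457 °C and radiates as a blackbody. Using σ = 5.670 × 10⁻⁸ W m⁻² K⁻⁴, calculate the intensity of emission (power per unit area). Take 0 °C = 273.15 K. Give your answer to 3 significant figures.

I ≈ 5.08×10⁵ W/m²

T = 1457 °C + 273.15 = 1730.15 K.
Stefan–Boltzmann: I = σT⁴ = 5.670×10⁻⁸ × (1730.15)⁴ = 5.08×10⁵ W/m².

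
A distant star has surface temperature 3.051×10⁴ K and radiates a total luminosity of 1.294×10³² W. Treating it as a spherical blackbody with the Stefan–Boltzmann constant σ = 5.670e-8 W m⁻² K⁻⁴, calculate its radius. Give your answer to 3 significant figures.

R ≈ 1.45×10¹⁰ m

L = 4πR²σT⁴ ⇒ R = √(L/(4πσT⁴)).
σT⁴ = 4.91306×10¹⁰ W/m², so R = √(1.294×10³²/(4π×4.91306×10¹⁰)) = 1.45×10¹⁰ m.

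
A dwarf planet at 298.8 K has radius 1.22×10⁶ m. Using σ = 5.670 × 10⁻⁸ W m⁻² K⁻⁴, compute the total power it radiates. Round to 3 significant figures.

Surface area A = 4πR² = 4π(1.22×10⁶ m)² = 1.87038×10¹³ m².
P = σAT⁴ = 5.670×10⁻⁸ × 1.87038×10¹³ × (298.8)⁴ = 8.45×10¹⁵ W.

P ≈ 8.45×10¹⁵ W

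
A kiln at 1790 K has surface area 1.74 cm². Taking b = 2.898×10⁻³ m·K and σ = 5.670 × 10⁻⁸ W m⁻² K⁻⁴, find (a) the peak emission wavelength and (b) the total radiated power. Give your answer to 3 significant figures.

λ_max ≈ 1.62×10³ nm; P ≈ 101 W

(a) λ_max = b/T = 2.898×10⁻³/1790 = 1.619×10⁻⁶ m = 1.62×10³ nm.
Area A = 1.74 cm² = 1.74×10⁻⁴ m².
(b) P = σAT⁴ = 5.670×10⁻⁸×1.74×10⁻⁴×(1790)⁴ = 101 W.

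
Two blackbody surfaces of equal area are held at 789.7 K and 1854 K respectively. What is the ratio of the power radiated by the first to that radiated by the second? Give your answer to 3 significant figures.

With equal areas, P₁/P₂ = (T₁/T₂)⁴ = (789.7/1854)⁴ = 0.0329.

P₁/P₂ ≈ 0.0329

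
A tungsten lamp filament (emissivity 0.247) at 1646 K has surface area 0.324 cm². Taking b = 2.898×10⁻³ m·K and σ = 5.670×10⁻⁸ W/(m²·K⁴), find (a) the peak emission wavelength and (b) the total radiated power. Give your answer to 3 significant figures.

(a) λ_max = b/T = 2.898×10⁻³/1646 = 1.761×10⁻⁶ m = 1.76 μm.
Area A = 0.324 cm² = 3.24×10⁻⁵ m².
(b) P = εσAT⁴ = 0.247×5.670×10⁻⁸×3.24×10⁻⁵×(1646)⁴ = 3.33 W.

λ_max ≈ 1.76 μm; P ≈ 3.33 W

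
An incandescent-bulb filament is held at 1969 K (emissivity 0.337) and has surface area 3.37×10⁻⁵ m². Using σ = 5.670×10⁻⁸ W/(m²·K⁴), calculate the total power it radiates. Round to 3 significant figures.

Area A = 3.37×10⁻⁵ m².
P = εσAT⁴ = 0.337 × 5.670×10⁻⁸ × 3.37×10⁻⁵ × (1969)⁴ = 9.68 W.

P ≈ 9.68 W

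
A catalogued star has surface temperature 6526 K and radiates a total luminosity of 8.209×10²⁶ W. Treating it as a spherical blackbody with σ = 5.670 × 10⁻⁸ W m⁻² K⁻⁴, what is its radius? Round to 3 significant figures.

R ≈ 7.97×10⁸ m

L = 4πR²σT⁴ ⇒ R = √(L/(4πσT⁴)).
σT⁴ = 1.02842×10⁸ W/m², so R = √(8.209×10²⁶/(4π×1.02842×10⁸)) = 7.97×10⁸ m.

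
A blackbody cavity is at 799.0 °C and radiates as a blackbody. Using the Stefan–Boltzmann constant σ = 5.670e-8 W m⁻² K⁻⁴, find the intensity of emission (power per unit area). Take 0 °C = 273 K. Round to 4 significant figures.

I ≈ 7.488×10⁴ W/m²

T = 799.0 °C + 273 = 1072.0 K.
Stefan–Boltzmann: I = σT⁴ = 5.670×10⁻⁸ × (1072.0)⁴ = 7.488×10⁴ W/m².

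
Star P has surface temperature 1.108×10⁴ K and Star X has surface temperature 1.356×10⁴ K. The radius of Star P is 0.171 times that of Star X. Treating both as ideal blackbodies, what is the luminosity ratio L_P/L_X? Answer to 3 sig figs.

L_P/L_X ≈ 0.0130

L ∝ R²T⁴, so L_P/L_X = (R_P/R_X)²(T_P/T_X)⁴ = (0.171)² × (1.108×10⁴/1.356×10⁴)⁴ = 0.029241 × 0.445780 = 0.0130.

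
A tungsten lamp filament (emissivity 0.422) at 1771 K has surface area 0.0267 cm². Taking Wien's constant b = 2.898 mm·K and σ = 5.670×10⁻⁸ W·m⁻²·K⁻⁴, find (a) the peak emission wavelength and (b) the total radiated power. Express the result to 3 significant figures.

λ_max ≈ 1.64 μm; P ≈ 0.628 W

(a) λ_max = b/T = 2.898×10⁻³/1771 = 1.636×10⁻⁶ m = 1.64 μm.
Area A = 0.0267 cm² = 2.67×10⁻⁶ m².
(b) P = εσAT⁴ = 0.422×5.670×10⁻⁸×2.67×10⁻⁶×(1771)⁴ = 0.628 W.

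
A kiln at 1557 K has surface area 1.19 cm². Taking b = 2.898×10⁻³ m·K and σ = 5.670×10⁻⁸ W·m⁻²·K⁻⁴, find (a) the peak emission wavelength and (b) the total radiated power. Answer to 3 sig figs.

λ_max ≈ 1.86×10³ nm; P ≈ 39.7 W

(a) λ_max = b/T = 2.898×10⁻³/1557 = 1.861×10⁻⁶ m = 1.86×10³ nm.
Area A = 1.19 cm² = 1.19×10⁻⁴ m².
(b) P = σAT⁴ = 5.670×10⁻⁸×1.19×10⁻⁴×(1557)⁴ = 39.7 W.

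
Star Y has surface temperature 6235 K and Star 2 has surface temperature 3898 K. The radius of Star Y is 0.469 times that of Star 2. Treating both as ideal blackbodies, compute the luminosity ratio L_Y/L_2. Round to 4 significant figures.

L_Y/L_2 ≈ 1.440

L ∝ R²T⁴, so L_Y/L_2 = (R_Y/R_2)²(T_Y/T_2)⁴ = (0.469)² × (6235/3898)⁴ = 0.219961 × 6.54604 = 1.440.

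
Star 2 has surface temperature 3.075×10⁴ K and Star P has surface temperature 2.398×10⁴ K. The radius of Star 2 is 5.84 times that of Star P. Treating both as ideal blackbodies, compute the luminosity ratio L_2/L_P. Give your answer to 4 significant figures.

L_2/L_P ≈ 92.22

L ∝ R²T⁴, so L_2/L_P = (R_2/R_P)²(T_2/T_P)⁴ = (5.84)² × (3.075×10⁴/2.398×10⁴)⁴ = 34.1056 × 2.70386 = 92.22.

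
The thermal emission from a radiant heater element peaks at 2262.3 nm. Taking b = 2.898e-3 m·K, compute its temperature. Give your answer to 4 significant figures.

Wien's law gives T = b/λ_max = (2.898×10⁻³ m·K)/(2.2623×10⁻⁶ m) = 1281 K.

T ≈ 1281 K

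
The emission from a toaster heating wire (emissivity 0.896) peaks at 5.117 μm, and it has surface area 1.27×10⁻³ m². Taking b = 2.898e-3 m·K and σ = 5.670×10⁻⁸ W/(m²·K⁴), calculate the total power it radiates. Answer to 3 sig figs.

P ≈ 6.64 W

Wien's law: T = b/λ_max = 2.898×10⁻³/5.117×10⁻⁶ = 566.347 K.
Area A = 1.27×10⁻³ m².
Then P = εσAT⁴ = 0.896×5.670×10⁻⁸×1.27×10⁻³×(566.347)⁴ = 6.64 W.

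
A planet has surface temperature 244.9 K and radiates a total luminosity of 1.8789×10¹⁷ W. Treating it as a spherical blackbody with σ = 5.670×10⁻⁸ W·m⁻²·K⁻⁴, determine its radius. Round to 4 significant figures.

L = 4πR²σT⁴ ⇒ R = √(L/(4πσT⁴)).
σT⁴ = 203.957 W/m², so R = √(1.8789×10¹⁷/(4π×203.957)) = 8.562×10⁶ m.

R ≈ 8.562×10⁶ m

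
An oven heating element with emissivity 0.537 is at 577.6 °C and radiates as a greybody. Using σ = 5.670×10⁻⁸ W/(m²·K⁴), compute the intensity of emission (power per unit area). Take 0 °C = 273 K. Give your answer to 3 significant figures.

T = 577.6 °C + 273 = 850.6 K.
Stefan–Boltzmann: I = εσT⁴ = 0.537 × 5.670×10⁻⁸ × (850.6)⁴ = 1.59×10⁴ W/m².

I ≈ 1.59×10⁴ W/m²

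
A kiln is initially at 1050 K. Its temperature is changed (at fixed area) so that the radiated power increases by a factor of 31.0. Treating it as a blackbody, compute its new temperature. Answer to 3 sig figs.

P ∝ T⁴, so T₂/T₁ = (P₂/P₁)^(1/4) = (31.0)^(1/4) = 2.35961.
T₂ = 1050 × 2.35961 = 2.48×10³ K.

T₂ ≈ 2.48×10³ K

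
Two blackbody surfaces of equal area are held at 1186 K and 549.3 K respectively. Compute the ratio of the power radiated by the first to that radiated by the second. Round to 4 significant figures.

P₁/P₂ ≈ 21.73

With equal areas, P₁/P₂ = (T₁/T₂)⁴ = (1186/549.3)⁴ = 21.73.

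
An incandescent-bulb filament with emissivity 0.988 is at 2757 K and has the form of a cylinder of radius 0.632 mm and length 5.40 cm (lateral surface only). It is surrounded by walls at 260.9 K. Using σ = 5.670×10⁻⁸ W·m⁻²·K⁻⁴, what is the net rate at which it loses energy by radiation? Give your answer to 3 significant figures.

Net loss ≈ 694 W

Lateral area A = 2πrL = 2π×6.32×10⁻⁴×0.0540 = 2.14433×10⁻⁴ m².
Net radiated power P_net = εσA(T⁴ − T₀⁴) = 0.988×5.670×10⁻⁸×2.14433×10⁻⁴×(2757⁴ − 260.9⁴).
T⁴ − T₀⁴ = 5.77759×10¹³ − 4.63336×10⁹ = 5.77713×10¹³ K⁴, so P_net = 694 W.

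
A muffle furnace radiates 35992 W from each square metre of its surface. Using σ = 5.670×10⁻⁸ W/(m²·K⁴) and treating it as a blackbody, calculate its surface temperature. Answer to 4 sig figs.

I = σT⁴, so T = (I/σ)^(1/4) = (35992/(5.670×10⁻⁸))^(1/4) = 892.6 K.

T ≈ 892.6 K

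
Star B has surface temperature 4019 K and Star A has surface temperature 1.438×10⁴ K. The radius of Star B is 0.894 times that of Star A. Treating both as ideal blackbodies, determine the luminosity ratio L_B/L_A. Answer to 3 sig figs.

L ∝ R²T⁴, so L_B/L_A = (R_B/R_A)²(T_B/T_A)⁴ = (0.894)² × (4019/1.438×10⁴)⁴ = 0.799236 × 6.10150×10⁻³ = 4.88×10⁻³.

L_B/L_A ≈ 4.88×10⁻³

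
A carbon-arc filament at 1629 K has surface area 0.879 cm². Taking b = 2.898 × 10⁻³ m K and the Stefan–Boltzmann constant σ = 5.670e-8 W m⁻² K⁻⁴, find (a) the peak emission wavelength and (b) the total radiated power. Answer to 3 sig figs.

λ_max ≈ 1.78×10³ nm; P ≈ 35.1 W

(a) λ_max = b/T = 2.898×10⁻³/1629 = 1.779×10⁻⁶ m = 1.78×10³ nm.
Area A = 0.879 cm² = 8.79×10⁻⁵ m².
(b) P = σAT⁴ = 5.670×10⁻⁸×8.79×10⁻⁵×(1629)⁴ = 35.1 W.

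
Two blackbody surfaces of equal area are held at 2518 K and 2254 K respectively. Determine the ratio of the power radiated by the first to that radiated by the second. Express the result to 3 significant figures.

P₁/P₂ ≈ 1.56

With equal areas, P₁/P₂ = (T₁/T₂)⁴ = (2518/2254)⁴ = 1.56.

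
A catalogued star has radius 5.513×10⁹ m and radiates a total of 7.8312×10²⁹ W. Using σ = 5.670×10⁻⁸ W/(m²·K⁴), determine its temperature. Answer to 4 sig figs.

Surface area A = 4πR² = 4π(5.513×10⁹ m)² = 3.81932×10²⁰ m².
P = σAT⁴ ⇒ T = (P/(σA))^(1/4) = (7.8312×10²⁹/(5.670×10⁻⁸×3.81932×10²⁰))^(1/4) = 1.379×10⁴ K.

T ≈ 1.379×10⁴ K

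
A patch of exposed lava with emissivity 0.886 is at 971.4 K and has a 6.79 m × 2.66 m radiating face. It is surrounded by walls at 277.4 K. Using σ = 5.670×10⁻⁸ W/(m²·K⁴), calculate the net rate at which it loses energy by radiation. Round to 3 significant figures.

Area A = 6.79 × 2.66 = 18.0614 m².
Net radiated power P_net = εσA(T⁴ − T₀⁴) = 0.886×5.670×10⁻⁸×18.0614×(971.4⁴ − 277.4⁴).
T⁴ − T₀⁴ = 8.90415×10¹¹ − 5.92142×10⁹ = 8.84494×10¹¹ K⁴, so P_net = 8.03×10⁵ W.

Net loss ≈ 8.03×10⁵ W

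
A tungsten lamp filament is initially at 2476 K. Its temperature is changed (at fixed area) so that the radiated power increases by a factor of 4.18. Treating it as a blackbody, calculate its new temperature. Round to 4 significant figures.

P ∝ T⁴, so T₂/T₁ = (P₂/P₁)^(1/4) = (4.18)^(1/4) = 1.42986.
T₂ = 2476 × 1.42986 = 3540 K.

T₂ ≈ 3540 K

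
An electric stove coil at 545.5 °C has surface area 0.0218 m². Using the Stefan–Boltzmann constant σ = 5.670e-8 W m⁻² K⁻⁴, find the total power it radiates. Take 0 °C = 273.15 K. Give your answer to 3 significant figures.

P ≈ 555 W

T = 545.5 °C + 273.15 = 818.65 K.
Area A = 0.0218 m².
P = σAT⁴ = 5.670×10⁻⁸ × 0.0218 × (818.65)⁴ = 555 W.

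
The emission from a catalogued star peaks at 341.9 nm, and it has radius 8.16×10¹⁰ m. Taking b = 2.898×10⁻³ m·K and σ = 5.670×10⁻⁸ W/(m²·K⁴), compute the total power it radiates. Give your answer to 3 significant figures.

Wien's law: T = b/λ_max = 2.898×10⁻³/3.419×10⁻⁷ = 8476.16 K.
Surface area A = 4πR² = 4π(8.16×10¹⁰ m)² = 8.36739×10²² m².
Then P = σAT⁴ = 5.670×10⁻⁸×8.36739×10²²×(8476.16)⁴ = 2.45×10³¹ W.

P ≈ 2.45×10³¹ W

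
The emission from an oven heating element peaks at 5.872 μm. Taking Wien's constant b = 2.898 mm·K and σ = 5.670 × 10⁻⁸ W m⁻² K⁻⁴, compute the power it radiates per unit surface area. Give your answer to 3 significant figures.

Wien's law: T = b/λ_max = 2.898×10⁻³/5.872×10⁻⁶ = 493.529 K.
Then I = σT⁴ = 5.670×10⁻⁸×(493.529)⁴ = 3.36×10³ W/m².

I ≈ 3.36×10³ W/m²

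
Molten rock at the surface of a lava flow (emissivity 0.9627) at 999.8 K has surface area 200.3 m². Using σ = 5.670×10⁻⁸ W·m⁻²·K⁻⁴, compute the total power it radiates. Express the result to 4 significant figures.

Area A = 200.3 m².
P = εσAT⁴ = 0.9627 × 5.670×10⁻⁸ × 200.3 × (999.8)⁴ = 1.092×10⁷ W.

P ≈ 1.092×10⁷ W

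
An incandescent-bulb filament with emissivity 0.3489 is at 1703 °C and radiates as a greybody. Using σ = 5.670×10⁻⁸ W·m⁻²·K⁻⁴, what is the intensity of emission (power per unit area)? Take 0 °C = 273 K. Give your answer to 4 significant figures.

I ≈ 3.016×10⁵ W/m²

T = 1703 °C + 273 = 1976 K.
Stefan–Boltzmann: I = εσT⁴ = 0.3489 × 5.670×10⁻⁸ × (1976)⁴ = 3.016×10⁵ W/m².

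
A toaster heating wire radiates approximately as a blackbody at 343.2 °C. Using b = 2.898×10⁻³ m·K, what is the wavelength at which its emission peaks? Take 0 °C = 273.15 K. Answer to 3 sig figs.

T = 343.2 °C + 273.15 = 616.35 K.
Wien's displacement law: λ_max = b/T = (2.898×10⁻³ m·K)/(616.35 K) = 4.702×10⁻⁶ m.
That is 4.70 μm, in the infrared range.

λ_max ≈ 4.70 μm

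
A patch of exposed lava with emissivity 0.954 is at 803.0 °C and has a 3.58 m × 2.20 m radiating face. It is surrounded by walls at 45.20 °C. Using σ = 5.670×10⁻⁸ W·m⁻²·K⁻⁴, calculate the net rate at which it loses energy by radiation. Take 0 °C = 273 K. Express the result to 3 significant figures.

Net loss ≈ 5.67×10⁵ W

T = 803.0 °C + 273 = 1076.0 K.
Surroundings: T = 45.20 °C + 273 = 318.20 K.
Area A = 3.58 × 2.20 = 7.876 m².
Net radiated power P_net = εσA(T⁴ − T₀⁴) = 0.954×5.670×10⁻⁸×7.876×(1076.0⁴ − 318.20⁴).
T⁴ − T₀⁴ = 1.34045×10¹² − 1.02518×10¹⁰ = 1.33020×10¹² K⁴, so P_net = 5.67×10⁵ W.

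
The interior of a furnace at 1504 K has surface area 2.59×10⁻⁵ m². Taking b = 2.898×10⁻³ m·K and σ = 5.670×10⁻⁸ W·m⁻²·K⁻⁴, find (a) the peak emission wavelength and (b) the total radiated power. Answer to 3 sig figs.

λ_max ≈ 1.93 μm; P ≈ 7.51 W

(a) λ_max = b/T = 2.898×10⁻³/1504 = 1.927×10⁻⁶ m = 1.93 μm.
Area A = 2.59×10⁻⁵ m².
(b) P = σAT⁴ = 5.670×10⁻⁸×2.59×10⁻⁵×(1504)⁴ = 7.51 W.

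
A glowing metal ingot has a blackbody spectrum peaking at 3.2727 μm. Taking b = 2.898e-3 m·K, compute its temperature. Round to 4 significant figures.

T ≈ 885.5 K

Wien's law gives T = b/λ_max = (2.898×10⁻³ m·K)/(3.2727×10⁻⁶ m) = 885.5 K.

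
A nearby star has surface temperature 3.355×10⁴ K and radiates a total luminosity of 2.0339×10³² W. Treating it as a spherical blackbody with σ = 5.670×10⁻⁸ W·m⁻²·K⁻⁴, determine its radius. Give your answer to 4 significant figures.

L = 4πR²σT⁴ ⇒ R = √(L/(4πσT⁴)).
σT⁴ = 7.18378×10¹⁰ W/m², so R = √(2.0339×10³²/(4π×7.18378×10¹⁰)) = 1.501×10¹⁰ m.

R ≈ 1.501×10¹⁰ m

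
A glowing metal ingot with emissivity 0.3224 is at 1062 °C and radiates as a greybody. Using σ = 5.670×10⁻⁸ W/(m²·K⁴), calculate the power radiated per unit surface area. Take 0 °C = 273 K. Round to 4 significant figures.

T = 1062 °C + 273 = 1335 K.
Stefan–Boltzmann: I = εσT⁴ = 0.3224 × 5.670×10⁻⁸ × (1335)⁴ = 5.806×10⁴ W/m².

I ≈ 5.806×10⁴ W/m²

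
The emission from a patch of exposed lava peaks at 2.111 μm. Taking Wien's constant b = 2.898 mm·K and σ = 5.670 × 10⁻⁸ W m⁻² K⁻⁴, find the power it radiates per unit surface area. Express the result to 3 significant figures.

Wien's law: T = b/λ_max = 2.898×10⁻³/2.111×10⁻⁶ = 1372.81 K.
Then I = σT⁴ = 5.670×10⁻⁸×(1372.81)⁴ = 2.01×10⁵ W/m².

I ≈ 2.01×10⁵ W/m²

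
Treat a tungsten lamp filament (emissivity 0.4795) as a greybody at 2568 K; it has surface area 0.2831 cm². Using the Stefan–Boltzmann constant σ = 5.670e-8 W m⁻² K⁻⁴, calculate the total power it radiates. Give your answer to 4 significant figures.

Area A = 0.2831 cm² = 2.831×10⁻⁵ m².
P = εσAT⁴ = 0.4795 × 5.670×10⁻⁸ × 2.831×10⁻⁵ × (2568)⁴ = 33.47 W.

P ≈ 33.47 W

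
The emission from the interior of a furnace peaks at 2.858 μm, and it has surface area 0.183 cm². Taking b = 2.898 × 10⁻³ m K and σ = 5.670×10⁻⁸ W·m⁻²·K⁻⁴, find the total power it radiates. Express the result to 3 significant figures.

P ≈ 1.10 W

Wien's law: T = b/λ_max = 2.898×10⁻³/2.858×10⁻⁶ = 1014.00 K.
Area A = 0.183 cm² = 1.83×10⁻⁵ m².
Then P = σAT⁴ = 5.670×10⁻⁸×1.83×10⁻⁵×(1014.00)⁴ = 1.10 W.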